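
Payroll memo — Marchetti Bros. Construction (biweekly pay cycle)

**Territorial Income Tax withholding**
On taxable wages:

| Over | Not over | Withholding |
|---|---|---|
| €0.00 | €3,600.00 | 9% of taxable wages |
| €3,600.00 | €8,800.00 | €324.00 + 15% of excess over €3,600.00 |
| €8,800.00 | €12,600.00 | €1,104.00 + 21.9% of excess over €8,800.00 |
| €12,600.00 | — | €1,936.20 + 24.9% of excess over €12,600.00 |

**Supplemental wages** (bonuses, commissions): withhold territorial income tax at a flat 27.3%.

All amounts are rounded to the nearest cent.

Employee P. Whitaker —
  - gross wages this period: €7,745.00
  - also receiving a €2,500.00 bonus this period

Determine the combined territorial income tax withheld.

Territorial Income Tax: taxable = €7,745.00
  €324.00 + 15% × (€7,745.00 − €3,600.00) = €324.00 + 15% × €4,145.00 = €945.75
Supplemental (27.3% flat on bonus): 27.3% × €2,500.00 = €682.50
Total territorial income tax: €945.75 + €682.50 = €1,628.25

€1,628.25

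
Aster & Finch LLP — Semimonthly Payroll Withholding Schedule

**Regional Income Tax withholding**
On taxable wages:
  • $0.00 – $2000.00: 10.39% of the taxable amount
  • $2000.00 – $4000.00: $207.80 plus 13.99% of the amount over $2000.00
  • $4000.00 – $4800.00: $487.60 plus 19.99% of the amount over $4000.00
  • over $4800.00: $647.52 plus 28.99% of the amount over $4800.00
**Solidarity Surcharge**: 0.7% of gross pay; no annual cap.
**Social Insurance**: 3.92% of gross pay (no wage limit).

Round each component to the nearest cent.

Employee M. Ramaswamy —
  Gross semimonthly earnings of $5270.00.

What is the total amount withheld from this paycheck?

$1027.24

Regional Income Tax: taxable = $5270.00
  $647.52 + 28.99% × ($5270.00 − $4800.00) = $647.52 + 28.99% × $470.00 = $783.77
Solidarity Surcharge: 0.7% × $5270.00 = $36.89
Social Insurance: 3.92% × $5270.00 = $206.58
Total: $783.77 + $36.89 + $206.58 = $1027.24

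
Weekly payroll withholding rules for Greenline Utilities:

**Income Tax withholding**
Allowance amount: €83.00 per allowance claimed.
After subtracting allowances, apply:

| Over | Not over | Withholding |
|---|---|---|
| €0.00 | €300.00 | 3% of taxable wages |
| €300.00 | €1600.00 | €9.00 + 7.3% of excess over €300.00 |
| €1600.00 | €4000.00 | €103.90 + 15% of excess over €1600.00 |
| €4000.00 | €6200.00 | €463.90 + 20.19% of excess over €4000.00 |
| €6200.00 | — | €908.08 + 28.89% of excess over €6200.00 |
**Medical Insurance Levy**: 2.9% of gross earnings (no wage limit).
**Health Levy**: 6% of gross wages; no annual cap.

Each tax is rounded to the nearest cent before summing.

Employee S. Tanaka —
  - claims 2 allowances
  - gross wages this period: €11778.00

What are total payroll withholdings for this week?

€3519.85

Income Tax: taxable = €11778.00 − 2×€83.00 = €11612.00
  €908.08 + 28.89% × (€11612.00 − €6200.00) = €908.08 + 28.89% × €5412.00 = €2471.61
Medical Insurance Levy: 2.9% × €11778.00 = €341.56
Health Levy: 6% × €11778.00 = €706.68
Total: €2471.61 + €341.56 + €706.68 = €3519.85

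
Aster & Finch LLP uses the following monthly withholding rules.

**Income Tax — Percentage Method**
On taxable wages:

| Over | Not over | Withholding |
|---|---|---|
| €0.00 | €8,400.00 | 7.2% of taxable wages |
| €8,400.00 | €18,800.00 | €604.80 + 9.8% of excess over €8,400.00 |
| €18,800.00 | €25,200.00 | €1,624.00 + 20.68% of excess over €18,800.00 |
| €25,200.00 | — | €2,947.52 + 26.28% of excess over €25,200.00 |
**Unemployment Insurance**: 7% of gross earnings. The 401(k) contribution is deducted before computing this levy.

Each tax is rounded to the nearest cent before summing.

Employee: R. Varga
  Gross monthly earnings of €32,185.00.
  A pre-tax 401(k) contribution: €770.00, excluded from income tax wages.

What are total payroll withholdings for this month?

€6,779.87

Income Tax: taxable = €32,185.00 − €770.00 = €31,415.00
  €2,947.52 + 26.28% × (€31,415.00 − €25,200.00) = €2,947.52 + 26.28% × €6,215.00 = €4,580.82
Unemployment Insurance: 7% × €31,415.00 = €2,199.05
Total: €4,580.82 + €2,199.05 = €6,779.87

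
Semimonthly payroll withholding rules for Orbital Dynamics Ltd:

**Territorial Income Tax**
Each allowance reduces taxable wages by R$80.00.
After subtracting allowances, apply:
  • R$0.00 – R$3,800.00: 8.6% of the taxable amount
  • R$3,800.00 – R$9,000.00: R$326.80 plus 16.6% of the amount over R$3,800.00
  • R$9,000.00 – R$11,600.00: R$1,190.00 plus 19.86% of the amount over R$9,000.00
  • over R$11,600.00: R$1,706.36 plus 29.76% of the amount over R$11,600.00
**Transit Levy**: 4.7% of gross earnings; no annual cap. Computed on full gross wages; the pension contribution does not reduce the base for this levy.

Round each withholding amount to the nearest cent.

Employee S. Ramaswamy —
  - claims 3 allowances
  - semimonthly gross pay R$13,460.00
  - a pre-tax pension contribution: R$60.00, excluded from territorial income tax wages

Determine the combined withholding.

R$2,803.24

Territorial Income Tax: taxable = R$13,460.00 − R$60.00 − 3×R$80.00 = R$13,160.00
  R$1,706.36 + 29.76% × (R$13,160.00 − R$11,600.00) = R$1,706.36 + 29.76% × R$1,560.00 = R$2,170.62
Transit Levy: 4.7% × R$13,460.00 = R$632.62
Total: R$2,170.62 + R$632.62 = R$2,803.24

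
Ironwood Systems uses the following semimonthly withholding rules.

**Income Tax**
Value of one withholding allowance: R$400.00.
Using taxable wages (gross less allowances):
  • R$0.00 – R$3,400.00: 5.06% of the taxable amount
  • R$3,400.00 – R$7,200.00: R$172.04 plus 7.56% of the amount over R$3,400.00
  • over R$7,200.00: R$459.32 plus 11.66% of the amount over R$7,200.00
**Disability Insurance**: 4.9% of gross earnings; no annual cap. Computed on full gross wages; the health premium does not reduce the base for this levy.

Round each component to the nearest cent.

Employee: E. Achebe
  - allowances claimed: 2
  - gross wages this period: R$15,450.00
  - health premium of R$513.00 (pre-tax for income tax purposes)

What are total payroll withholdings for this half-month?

Income Tax: taxable = R$15,450.00 − R$513.00 − 2×R$400.00 = R$14,137.00
  R$459.32 + 11.66% × (R$14,137.00 − R$7,200.00) = R$459.32 + 11.66% × R$6,937.00 = R$1,268.17
Disability Insurance: 4.9% × R$15,450.00 = R$757.05
Total: R$1,268.17 + R$757.05 = R$2,025.22

R$2,025.22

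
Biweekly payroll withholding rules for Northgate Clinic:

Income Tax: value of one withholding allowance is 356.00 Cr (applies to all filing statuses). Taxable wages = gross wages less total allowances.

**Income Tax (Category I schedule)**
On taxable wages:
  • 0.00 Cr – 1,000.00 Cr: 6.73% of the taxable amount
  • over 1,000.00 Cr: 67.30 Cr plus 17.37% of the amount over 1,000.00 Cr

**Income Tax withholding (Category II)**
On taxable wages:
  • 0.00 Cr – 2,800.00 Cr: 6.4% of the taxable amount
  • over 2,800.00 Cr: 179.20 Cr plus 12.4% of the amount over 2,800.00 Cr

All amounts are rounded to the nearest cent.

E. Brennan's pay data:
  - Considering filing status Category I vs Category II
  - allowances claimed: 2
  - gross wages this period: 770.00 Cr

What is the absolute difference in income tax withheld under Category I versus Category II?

0.19 Cr

Income Tax (Category I): taxable = 770.00 Cr − 2×356.00 Cr = 58.00 Cr
  6.73% × 58.00 Cr = 3.90 Cr
Income Tax (Category II): taxable = 770.00 Cr − 2×356.00 Cr = 58.00 Cr
  6.4% × 58.00 Cr = 3.71 Cr
Difference: |3.90 Cr − 3.71 Cr| = 0.19 Cr (higher under Category I)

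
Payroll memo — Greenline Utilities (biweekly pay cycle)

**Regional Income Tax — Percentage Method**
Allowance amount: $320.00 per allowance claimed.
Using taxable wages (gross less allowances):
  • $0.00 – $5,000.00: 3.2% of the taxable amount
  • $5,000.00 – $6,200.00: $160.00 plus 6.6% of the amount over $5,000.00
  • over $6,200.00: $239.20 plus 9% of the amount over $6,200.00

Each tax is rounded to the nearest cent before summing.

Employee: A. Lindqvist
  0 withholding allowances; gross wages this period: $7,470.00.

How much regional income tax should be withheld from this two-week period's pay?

$353.50

Regional Income Tax: taxable = $7,470.00
  $239.20 + 9% × ($7,470.00 − $6,200.00) = $239.20 + 9% × $1,270.00 = $353.50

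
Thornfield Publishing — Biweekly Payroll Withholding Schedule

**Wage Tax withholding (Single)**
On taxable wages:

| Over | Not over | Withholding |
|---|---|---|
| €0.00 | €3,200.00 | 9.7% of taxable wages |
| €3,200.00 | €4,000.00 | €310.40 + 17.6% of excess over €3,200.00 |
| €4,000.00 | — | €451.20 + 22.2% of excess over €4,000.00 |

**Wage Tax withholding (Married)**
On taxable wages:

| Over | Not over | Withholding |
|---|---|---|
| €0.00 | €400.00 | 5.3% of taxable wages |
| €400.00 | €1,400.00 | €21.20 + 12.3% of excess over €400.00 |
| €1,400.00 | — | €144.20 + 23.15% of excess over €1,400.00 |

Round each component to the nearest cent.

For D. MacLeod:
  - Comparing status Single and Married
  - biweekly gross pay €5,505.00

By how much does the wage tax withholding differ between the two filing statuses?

€309.20

Wage Tax (Single): taxable = €5,505.00
  €451.20 + 22.2% × (€5,505.00 − €4,000.00) = €451.20 + 22.2% × €1,505.00 = €785.31
Wage Tax (Married): taxable = €5,505.00
  €144.20 + 23.15% × (€5,505.00 − €1,400.00) = €144.20 + 23.15% × €4,105.00 = €1,094.51
Difference: |€785.31 − €1,094.51| = €309.20 (higher under Married)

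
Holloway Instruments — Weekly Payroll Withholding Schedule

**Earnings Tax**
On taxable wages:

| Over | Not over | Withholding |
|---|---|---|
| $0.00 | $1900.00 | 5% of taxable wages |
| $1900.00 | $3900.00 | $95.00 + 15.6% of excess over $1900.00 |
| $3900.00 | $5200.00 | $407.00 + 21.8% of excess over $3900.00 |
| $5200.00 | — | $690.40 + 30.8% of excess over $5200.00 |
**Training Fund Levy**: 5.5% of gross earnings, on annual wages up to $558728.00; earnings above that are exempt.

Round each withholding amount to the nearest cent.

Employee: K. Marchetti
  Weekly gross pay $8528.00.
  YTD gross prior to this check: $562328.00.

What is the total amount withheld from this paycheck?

Earnings Tax: taxable = $8528.00
  $690.40 + 30.8% × ($8528.00 − $5200.00) = $690.40 + 30.8% × $3328.00 = $1715.42
Training Fund Levy: YTD $562328.00 ≥ cap $558728.00 → $0.00
Total: $1715.42 + $0.00 = $1715.42

$1715.42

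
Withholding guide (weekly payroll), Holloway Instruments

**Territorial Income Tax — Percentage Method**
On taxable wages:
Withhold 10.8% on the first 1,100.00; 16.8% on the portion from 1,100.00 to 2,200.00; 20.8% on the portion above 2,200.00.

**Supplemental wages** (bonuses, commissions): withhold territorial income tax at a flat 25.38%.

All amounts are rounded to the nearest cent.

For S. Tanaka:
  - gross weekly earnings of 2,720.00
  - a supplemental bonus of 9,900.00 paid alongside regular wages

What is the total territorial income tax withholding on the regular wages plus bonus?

Territorial Income Tax: taxable = 2,720.00
  303.60 + 20.8% × (2,720.00 − 2,200.00) = 303.60 + 20.8% × 520.00 = 411.76
Supplemental (25.38% flat on bonus): 25.38% × 9,900.00 = 2,512.62
Total territorial income tax: 411.76 + 2,512.62 = 2,924.38

2,924.38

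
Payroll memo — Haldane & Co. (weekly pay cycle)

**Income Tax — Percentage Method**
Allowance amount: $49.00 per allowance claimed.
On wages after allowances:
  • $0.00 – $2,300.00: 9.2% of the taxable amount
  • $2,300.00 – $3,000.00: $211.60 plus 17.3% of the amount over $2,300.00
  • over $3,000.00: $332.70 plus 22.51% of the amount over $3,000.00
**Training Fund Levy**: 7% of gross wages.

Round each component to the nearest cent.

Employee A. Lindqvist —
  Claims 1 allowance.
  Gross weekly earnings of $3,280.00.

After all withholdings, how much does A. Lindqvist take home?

$2,665.70

Income Tax: taxable = $3,280.00 − 1×$49.00 = $3,231.00
  $332.70 + 22.51% × ($3,231.00 − $3,000.00) = $332.70 + 22.51% × $231.00 = $384.70
Training Fund Levy: 7% × $3,280.00 = $229.60
Total withheld: $384.70 + $229.60 = $614.30
Net pay: $3,280.00 − $614.30 = $2,665.70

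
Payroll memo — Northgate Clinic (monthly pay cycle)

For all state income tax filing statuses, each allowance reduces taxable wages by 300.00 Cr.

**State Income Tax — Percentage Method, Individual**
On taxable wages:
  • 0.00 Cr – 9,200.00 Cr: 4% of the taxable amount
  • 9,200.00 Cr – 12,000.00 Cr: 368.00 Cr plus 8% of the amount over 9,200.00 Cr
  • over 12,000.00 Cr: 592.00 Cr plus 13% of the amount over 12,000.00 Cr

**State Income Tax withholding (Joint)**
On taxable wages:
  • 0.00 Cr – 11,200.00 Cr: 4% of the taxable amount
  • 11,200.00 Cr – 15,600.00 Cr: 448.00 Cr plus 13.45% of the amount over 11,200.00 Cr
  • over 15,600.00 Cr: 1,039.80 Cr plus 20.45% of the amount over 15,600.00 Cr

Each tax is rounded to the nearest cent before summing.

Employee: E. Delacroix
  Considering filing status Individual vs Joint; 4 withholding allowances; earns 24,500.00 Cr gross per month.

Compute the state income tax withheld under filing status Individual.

State Income Tax (Individual): taxable = 24,500.00 Cr − 4×300.00 Cr = 23,300.00 Cr
  592.00 Cr + 13% × (23,300.00 Cr − 12,000.00 Cr) = 592.00 Cr + 13% × 11,300.00 Cr = 2,061.00 Cr

2,061.00 Cr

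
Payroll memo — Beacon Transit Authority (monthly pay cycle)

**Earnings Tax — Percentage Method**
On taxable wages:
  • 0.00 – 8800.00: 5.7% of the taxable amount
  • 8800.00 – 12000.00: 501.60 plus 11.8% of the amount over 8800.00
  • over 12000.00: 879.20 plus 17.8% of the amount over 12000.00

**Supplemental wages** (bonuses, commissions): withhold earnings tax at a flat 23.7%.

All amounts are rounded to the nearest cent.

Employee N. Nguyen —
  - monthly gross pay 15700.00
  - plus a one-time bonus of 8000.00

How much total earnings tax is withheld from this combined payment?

3433.80

Earnings Tax: taxable = 15700.00
  879.20 + 17.8% × (15700.00 − 12000.00) = 879.20 + 17.8% × 3700.00 = 1537.80
Supplemental (23.7% flat on bonus): 23.7% × 8000.00 = 1896.00
Total earnings tax: 1537.80 + 1896.00 = 3433.80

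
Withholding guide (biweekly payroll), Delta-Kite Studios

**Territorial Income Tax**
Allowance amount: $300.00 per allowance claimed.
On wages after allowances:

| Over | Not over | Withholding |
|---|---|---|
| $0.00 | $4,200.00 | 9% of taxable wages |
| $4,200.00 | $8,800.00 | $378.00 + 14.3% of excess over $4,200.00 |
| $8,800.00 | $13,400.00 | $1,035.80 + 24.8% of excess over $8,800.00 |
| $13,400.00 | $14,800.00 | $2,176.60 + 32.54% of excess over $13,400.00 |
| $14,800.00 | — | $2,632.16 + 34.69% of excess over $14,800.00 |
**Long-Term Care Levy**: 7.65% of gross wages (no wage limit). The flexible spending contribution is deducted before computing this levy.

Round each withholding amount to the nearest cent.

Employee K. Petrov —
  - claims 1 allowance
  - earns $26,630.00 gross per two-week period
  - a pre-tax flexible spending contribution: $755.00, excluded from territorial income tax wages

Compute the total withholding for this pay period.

$8,349.45

Territorial Income Tax: taxable = $26,630.00 − $755.00 − 1×$300.00 = $25,575.00
  $2,632.16 + 34.69% × ($25,575.00 − $14,800.00) = $2,632.16 + 34.69% × $10,775.00 = $6,370.01
Long-Term Care Levy: 7.65% × $25,875.00 = $1,979.44
Total: $6,370.01 + $1,979.44 = $8,349.45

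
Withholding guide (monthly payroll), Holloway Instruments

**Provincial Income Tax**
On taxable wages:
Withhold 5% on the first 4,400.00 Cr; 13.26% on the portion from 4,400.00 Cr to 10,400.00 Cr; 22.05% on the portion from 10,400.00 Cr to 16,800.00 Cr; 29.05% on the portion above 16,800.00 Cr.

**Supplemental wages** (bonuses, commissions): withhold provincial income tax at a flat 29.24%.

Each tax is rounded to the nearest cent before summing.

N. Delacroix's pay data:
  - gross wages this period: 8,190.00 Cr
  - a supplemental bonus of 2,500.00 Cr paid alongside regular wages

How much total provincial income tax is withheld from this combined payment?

Provincial Income Tax: taxable = 8,190.00 Cr
  220.00 Cr + 13.26% × (8,190.00 Cr − 4,400.00 Cr) = 220.00 Cr + 13.26% × 3,790.00 Cr = 722.55 Cr
Supplemental (29.24% flat on bonus): 29.24% × 2,500.00 Cr = 731.00 Cr
Total provincial income tax: 722.55 Cr + 731.00 Cr = 1,453.55 Cr

1,453.55 Cr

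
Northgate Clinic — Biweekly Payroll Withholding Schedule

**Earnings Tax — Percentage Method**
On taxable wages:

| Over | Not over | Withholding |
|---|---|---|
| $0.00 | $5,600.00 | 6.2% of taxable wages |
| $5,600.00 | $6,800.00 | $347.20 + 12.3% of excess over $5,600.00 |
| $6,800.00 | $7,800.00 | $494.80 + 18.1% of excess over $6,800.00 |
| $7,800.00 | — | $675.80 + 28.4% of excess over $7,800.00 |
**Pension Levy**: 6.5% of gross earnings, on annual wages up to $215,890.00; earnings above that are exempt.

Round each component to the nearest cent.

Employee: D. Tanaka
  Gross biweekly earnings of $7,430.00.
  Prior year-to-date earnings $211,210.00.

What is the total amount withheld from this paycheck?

Earnings Tax: taxable = $7,430.00
  $494.80 + 18.1% × ($7,430.00 − $6,800.00) = $494.80 + 18.1% × $630.00 = $608.83
Pension Levy: cap $215,890.00 − YTD $211,210.00 = $4,680.00 subject; 6.5% × $4,680.00 = $304.20
Total: $608.83 + $304.20 = $913.03

$913.03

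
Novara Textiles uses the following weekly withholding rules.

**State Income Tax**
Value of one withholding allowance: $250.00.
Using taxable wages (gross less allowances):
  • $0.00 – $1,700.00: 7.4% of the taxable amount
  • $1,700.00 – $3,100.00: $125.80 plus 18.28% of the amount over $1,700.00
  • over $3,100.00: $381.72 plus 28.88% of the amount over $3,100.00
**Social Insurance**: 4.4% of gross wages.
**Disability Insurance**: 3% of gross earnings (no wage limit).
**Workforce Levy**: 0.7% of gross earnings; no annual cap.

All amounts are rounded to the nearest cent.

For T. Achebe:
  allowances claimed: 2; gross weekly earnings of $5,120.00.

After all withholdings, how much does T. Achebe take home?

State Income Tax: taxable = $5,120.00 − 2×$250.00 = $4,620.00
  $381.72 + 28.88% × ($4,620.00 − $3,100.00) = $381.72 + 28.88% × $1,520.00 = $820.70
Social Insurance: 4.4% × $5,120.00 = $225.28
Disability Insurance: 3% × $5,120.00 = $153.60
Workforce Levy: 0.7% × $5,120.00 = $35.84
Total withheld: $820.70 + $225.28 + $153.60 + $35.84 = $1,235.42
Net pay: $5,120.00 − $1,235.42 = $3,884.58

$3,884.58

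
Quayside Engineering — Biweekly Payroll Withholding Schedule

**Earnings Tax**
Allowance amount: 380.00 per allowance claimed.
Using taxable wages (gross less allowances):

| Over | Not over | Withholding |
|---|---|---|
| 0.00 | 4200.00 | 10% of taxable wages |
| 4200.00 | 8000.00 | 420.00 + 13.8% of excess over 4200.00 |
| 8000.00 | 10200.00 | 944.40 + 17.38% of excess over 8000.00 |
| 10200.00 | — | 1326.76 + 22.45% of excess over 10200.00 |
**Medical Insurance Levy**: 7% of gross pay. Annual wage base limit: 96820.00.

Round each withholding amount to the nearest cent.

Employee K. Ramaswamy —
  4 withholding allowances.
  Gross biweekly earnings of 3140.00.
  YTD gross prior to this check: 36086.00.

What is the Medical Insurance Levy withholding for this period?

219.80

Medical Insurance Levy: 7% × 3140.00 = 219.80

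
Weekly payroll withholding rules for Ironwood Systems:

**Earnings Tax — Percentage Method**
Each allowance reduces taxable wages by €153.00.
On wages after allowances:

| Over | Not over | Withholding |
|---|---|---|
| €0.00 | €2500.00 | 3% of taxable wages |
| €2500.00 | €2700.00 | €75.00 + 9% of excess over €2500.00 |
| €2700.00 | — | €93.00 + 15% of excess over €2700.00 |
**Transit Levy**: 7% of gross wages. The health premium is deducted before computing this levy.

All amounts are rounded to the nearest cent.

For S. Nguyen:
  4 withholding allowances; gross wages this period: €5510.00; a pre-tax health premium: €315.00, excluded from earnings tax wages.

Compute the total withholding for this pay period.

Earnings Tax: taxable = €5510.00 − €315.00 − 4×€153.00 = €4583.00
  €93.00 + 15% × (€4583.00 − €2700.00) = €93.00 + 15% × €1883.00 = €375.45
Transit Levy: 7% × €5195.00 = €363.65
Total: €375.45 + €363.65 = €739.10

€739.10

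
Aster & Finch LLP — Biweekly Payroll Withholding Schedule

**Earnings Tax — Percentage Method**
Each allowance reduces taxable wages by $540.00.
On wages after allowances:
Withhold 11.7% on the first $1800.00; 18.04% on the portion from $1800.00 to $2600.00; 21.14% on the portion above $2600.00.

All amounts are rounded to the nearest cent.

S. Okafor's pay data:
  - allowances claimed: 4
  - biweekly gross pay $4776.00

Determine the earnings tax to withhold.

Earnings Tax: taxable = $4776.00 − 4×$540.00 = $2616.00
  $354.92 + 21.14% × ($2616.00 − $2600.00) = $354.92 + 21.14% × $16.00 = $358.30

$358.30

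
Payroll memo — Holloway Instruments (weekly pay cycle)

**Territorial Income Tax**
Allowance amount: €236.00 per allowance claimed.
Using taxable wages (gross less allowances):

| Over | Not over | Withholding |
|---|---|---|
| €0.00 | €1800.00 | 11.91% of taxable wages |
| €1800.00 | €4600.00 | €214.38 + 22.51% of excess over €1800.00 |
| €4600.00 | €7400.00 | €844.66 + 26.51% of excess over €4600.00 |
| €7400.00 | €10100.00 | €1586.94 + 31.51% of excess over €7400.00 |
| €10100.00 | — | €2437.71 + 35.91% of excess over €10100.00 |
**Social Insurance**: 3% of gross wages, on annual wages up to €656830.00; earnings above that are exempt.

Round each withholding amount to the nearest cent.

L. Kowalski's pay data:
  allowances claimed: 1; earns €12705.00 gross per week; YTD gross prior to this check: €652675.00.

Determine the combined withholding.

€3413.07

Territorial Income Tax: taxable = €12705.00 − 1×€236.00 = €12469.00
  €2437.71 + 35.91% × (€12469.00 − €10100.00) = €2437.71 + 35.91% × €2369.00 = €3288.42
Social Insurance: cap €656830.00 − YTD €652675.00 = €4155.00 subject; 3% × €4155.00 = €124.65
Total: €3288.42 + €124.65 = €3413.07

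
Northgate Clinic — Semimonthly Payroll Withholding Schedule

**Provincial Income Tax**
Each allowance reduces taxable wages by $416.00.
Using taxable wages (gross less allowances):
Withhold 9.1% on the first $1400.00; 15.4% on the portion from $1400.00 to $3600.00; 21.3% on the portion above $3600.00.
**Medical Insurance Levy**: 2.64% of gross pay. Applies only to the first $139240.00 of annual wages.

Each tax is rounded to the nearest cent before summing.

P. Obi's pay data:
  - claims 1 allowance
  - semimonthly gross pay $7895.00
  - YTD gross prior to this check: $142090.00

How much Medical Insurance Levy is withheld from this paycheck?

Medical Insurance Levy: YTD $142090.00 ≥ cap $139240.00 → $0.00

$0.00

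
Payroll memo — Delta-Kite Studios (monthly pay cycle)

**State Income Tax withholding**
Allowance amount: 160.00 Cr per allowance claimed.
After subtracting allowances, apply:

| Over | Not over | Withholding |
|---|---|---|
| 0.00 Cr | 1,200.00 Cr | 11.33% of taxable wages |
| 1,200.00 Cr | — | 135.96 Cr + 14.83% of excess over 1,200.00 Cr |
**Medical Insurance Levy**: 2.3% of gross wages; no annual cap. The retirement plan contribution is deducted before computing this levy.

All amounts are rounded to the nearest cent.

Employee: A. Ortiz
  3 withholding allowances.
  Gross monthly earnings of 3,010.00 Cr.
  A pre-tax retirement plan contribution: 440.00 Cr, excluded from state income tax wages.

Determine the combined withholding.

State Income Tax: taxable = 3,010.00 Cr − 440.00 Cr − 3×160.00 Cr = 2,090.00 Cr
  135.96 Cr + 14.83% × (2,090.00 Cr − 1,200.00 Cr) = 135.96 Cr + 14.83% × 890.00 Cr = 267.95 Cr
Medical Insurance Levy: 2.3% × 2,570.00 Cr = 59.11 Cr
Total: 267.95 Cr + 59.11 Cr = 327.06 Cr

327.06 Cr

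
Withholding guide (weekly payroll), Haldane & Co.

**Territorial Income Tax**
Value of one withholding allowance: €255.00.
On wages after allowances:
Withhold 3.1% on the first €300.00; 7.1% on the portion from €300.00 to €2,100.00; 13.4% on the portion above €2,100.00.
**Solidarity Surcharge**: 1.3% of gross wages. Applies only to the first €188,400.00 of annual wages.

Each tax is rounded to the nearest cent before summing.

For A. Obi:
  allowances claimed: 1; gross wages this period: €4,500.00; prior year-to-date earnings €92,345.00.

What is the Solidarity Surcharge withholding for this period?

€58.50

Solidarity Surcharge: 1.3% × €4,500.00 = €58.50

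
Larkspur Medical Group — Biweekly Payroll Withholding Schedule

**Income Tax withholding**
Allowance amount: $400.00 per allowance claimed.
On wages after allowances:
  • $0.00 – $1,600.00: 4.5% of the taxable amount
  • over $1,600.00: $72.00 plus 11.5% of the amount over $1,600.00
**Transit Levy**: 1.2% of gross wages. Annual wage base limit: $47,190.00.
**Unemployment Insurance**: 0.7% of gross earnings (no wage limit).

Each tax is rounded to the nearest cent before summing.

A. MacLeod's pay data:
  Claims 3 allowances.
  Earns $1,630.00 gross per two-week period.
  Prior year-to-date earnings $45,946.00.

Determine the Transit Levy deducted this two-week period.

$14.93

Transit Levy: cap $47,190.00 − YTD $45,946.00 = $1,244.00 subject; 1.2% × $1,244.00 = $14.93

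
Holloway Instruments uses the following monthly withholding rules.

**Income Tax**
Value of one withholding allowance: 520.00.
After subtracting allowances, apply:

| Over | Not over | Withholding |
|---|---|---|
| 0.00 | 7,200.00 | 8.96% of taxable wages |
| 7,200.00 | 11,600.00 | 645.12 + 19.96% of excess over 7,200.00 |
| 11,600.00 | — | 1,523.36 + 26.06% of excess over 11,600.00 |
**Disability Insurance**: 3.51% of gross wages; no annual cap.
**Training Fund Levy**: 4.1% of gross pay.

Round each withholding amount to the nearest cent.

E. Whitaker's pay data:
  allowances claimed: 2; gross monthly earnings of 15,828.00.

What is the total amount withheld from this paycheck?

Income Tax: taxable = 15,828.00 − 2×520.00 = 14,788.00
  1,523.36 + 26.06% × (14,788.00 − 11,600.00) = 1,523.36 + 26.06% × 3,188.00 = 2,354.15
Disability Insurance: 3.51% × 15,828.00 = 555.56
Training Fund Levy: 4.1% × 15,828.00 = 648.95
Total: 2,354.15 + 555.56 + 648.95 = 3,558.66

3,558.66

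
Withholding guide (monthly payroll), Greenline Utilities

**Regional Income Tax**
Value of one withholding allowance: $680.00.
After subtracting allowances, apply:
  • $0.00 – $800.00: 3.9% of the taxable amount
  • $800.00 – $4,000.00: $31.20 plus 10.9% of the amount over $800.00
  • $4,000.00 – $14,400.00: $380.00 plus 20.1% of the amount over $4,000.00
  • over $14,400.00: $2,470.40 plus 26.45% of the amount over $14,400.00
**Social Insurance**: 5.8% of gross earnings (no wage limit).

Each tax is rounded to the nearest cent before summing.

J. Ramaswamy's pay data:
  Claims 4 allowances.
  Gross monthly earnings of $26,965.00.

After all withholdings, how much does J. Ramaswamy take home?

$20,326.63

Regional Income Tax: taxable = $26,965.00 − 4×$680.00 = $24,245.00
  $2,470.40 + 26.45% × ($24,245.00 − $14,400.00) = $2,470.40 + 26.45% × $9,845.00 = $5,074.40
Social Insurance: 5.8% × $26,965.00 = $1,563.97
Total withheld: $5,074.40 + $1,563.97 = $6,638.37
Net pay: $26,965.00 − $6,638.37 = $20,326.63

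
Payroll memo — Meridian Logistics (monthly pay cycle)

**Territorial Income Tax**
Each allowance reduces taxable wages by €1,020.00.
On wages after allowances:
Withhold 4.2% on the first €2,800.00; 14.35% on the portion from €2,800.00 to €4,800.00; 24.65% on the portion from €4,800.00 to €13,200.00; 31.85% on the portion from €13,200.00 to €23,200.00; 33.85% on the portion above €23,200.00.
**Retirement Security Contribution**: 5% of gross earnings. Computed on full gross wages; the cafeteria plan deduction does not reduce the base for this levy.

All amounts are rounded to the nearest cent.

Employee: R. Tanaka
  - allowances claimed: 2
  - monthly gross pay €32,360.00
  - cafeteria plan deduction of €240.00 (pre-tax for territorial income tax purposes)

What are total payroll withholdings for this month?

€9,607.08

Territorial Income Tax: taxable = €32,360.00 − €240.00 − 2×€1,020.00 = €30,080.00
  €5,660.20 + 33.85% × (€30,080.00 − €23,200.00) = €5,660.20 + 33.85% × €6,880.00 = €7,989.08
Retirement Security Contribution: 5% × €32,360.00 = €1,618.00
Total: €7,989.08 + €1,618.00 = €9,607.08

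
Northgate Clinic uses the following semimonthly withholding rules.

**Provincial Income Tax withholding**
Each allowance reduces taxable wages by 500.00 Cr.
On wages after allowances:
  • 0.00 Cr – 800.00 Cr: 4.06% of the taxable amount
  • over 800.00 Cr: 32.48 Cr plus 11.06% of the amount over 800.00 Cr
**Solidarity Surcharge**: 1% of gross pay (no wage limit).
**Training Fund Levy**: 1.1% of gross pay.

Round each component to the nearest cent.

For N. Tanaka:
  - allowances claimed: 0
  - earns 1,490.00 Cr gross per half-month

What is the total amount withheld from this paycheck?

140.08 Cr

Provincial Income Tax: taxable = 1,490.00 Cr
  32.48 Cr + 11.06% × (1,490.00 Cr − 800.00 Cr) = 32.48 Cr + 11.06% × 690.00 Cr = 108.79 Cr
Solidarity Surcharge: 1% × 1,490.00 Cr = 14.90 Cr
Training Fund Levy: 1.1% × 1,490.00 Cr = 16.39 Cr
Total: 108.79 Cr + 14.90 Cr + 16.39 Cr = 140.08 Cr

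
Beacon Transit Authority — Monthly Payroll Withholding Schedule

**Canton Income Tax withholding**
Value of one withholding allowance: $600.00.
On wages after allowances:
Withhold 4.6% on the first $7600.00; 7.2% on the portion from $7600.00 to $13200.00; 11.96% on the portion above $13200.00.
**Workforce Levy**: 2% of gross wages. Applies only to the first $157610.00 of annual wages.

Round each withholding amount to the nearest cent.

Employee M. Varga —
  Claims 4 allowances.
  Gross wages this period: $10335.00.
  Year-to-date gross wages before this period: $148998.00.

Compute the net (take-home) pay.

Canton Income Tax: taxable = $10335.00 − 4×$600.00 = $7935.00
  $349.60 + 7.2% × ($7935.00 − $7600.00) = $349.60 + 7.2% × $335.00 = $373.72
Workforce Levy: cap $157610.00 − YTD $148998.00 = $8612.00 subject; 2% × $8612.00 = $172.24
Total withheld: $373.72 + $172.24 = $545.96
Net pay: $10335.00 − $545.96 = $9789.04

$9789.04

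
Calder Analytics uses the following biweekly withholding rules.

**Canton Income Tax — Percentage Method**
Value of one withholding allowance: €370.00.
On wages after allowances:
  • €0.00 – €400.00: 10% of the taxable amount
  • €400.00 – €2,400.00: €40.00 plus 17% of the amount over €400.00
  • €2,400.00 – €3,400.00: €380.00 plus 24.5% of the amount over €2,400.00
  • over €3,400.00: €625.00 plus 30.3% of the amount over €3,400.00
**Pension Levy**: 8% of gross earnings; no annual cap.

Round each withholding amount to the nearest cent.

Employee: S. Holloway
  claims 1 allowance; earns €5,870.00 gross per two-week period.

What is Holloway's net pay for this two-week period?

Canton Income Tax: taxable = €5,870.00 − 1×€370.00 = €5,500.00
  €625.00 + 30.3% × (€5,500.00 − €3,400.00) = €625.00 + 30.3% × €2,100.00 = €1,261.30
Pension Levy: 8% × €5,870.00 = €469.60
Total withheld: €1,261.30 + €469.60 = €1,730.90
Net pay: €5,870.00 − €1,730.90 = €4,139.10

€4,139.10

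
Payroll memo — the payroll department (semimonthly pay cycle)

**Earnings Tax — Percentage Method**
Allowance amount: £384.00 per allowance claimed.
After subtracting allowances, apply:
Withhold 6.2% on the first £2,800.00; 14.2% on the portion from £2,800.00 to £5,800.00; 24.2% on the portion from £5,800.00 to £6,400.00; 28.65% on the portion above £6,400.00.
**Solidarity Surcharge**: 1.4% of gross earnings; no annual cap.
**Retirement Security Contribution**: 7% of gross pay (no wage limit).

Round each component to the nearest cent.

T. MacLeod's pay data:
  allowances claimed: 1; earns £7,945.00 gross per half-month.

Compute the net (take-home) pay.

Earnings Tax: taxable = £7,945.00 − 1×£384.00 = £7,561.00
  £744.80 + 28.65% × (£7,561.00 − £6,400.00) = £744.80 + 28.65% × £1,161.00 = £1,077.43
Solidarity Surcharge: 1.4% × £7,945.00 = £111.23
Retirement Security Contribution: 7% × £7,945.00 = £556.15
Total withheld: £1,077.43 + £111.23 + £556.15 = £1,744.81
Net pay: £7,945.00 − £1,744.81 = £6,200.19

£6,200.19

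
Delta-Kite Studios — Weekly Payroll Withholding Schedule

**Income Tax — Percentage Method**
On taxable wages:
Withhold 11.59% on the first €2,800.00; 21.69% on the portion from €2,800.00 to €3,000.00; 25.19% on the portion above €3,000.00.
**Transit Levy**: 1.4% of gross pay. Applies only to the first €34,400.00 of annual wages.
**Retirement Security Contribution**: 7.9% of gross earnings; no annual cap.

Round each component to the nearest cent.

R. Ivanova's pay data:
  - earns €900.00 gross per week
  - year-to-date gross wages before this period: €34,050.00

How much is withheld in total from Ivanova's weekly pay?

Income Tax: taxable = €900.00
  11.59% × €900.00 = €104.31
Transit Levy: cap €34,400.00 − YTD €34,050.00 = €350.00 subject; 1.4% × €350.00 = €4.90
Retirement Security Contribution: 7.9% × €900.00 = €71.10
Total: €104.31 + €4.90 + €71.10 = €180.31

€180.31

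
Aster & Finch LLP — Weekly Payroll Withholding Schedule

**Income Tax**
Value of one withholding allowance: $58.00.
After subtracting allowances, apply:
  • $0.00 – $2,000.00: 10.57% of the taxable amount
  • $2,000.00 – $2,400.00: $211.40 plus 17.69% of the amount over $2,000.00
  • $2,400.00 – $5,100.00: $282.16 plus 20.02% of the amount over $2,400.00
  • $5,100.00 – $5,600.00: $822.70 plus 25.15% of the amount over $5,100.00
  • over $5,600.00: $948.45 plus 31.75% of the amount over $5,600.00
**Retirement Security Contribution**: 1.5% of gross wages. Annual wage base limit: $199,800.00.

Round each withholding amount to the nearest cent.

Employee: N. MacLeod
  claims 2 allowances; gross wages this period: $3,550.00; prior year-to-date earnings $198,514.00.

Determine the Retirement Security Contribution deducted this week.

$19.29

Retirement Security Contribution: cap $199,800.00 − YTD $198,514.00 = $1,286.00 subject; 1.5% × $1,286.00 = $19.29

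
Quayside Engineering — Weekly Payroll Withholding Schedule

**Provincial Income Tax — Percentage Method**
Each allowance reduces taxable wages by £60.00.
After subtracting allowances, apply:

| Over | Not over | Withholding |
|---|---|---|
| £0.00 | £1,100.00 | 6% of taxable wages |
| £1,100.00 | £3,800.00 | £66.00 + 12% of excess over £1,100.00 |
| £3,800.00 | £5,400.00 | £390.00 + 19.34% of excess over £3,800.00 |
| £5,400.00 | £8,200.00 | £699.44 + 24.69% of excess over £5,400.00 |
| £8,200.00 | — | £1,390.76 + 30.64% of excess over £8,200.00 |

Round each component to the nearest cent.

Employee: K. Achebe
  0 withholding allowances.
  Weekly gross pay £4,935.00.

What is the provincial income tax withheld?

Provincial Income Tax: taxable = £4,935.00
  £390.00 + 19.34% × (£4,935.00 − £3,800.00) = £390.00 + 19.34% × £1,135.00 = £609.51

£609.51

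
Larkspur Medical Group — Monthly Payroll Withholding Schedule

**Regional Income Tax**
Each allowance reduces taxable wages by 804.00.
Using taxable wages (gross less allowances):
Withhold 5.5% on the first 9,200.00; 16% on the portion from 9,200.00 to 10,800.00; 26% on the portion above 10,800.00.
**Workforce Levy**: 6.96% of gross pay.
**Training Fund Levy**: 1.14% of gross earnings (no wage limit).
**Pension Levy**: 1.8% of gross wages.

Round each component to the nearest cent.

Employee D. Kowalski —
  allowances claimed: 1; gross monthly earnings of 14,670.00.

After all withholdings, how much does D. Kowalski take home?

Regional Income Tax: taxable = 14,670.00 − 1×804.00 = 13,866.00
  762.00 + 26% × (13,866.00 − 10,800.00) = 762.00 + 26% × 3,066.00 = 1,559.16
Workforce Levy: 6.96% × 14,670.00 = 1,021.03
Training Fund Levy: 1.14% × 14,670.00 = 167.24
Pension Levy: 1.8% × 14,670.00 = 264.06
Total withheld: 1,559.16 + 1,021.03 + 167.24 + 264.06 = 3,011.49
Net pay: 14,670.00 − 3,011.49 = 11,658.51

11,658.51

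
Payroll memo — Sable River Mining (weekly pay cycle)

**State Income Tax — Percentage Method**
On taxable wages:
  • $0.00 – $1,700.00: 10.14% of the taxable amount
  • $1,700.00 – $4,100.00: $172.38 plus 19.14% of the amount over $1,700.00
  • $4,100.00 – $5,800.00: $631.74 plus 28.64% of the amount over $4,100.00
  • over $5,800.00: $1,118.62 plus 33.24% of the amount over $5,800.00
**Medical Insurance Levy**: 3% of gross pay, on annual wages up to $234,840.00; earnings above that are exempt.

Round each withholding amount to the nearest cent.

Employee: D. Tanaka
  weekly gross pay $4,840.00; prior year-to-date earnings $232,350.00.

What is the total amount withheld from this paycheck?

State Income Tax: taxable = $4,840.00
  $631.74 + 28.64% × ($4,840.00 − $4,100.00) = $631.74 + 28.64% × $740.00 = $843.68
Medical Insurance Levy: cap $234,840.00 − YTD $232,350.00 = $2,490.00 subject; 3% × $2,490.00 = $74.70
Total: $843.68 + $74.70 = $918.38

$918.38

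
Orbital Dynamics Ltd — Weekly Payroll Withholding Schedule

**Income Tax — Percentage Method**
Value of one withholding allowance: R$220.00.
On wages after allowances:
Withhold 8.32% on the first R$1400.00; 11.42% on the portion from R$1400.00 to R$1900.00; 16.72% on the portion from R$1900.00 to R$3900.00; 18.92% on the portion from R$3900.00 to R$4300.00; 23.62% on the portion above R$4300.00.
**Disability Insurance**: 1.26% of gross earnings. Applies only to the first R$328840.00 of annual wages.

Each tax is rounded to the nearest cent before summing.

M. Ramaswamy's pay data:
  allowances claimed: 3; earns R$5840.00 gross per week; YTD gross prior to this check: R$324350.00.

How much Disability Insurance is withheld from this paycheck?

Disability Insurance: cap R$328840.00 − YTD R$324350.00 = R$4490.00 subject; 1.26% × R$4490.00 = R$56.57

R$56.57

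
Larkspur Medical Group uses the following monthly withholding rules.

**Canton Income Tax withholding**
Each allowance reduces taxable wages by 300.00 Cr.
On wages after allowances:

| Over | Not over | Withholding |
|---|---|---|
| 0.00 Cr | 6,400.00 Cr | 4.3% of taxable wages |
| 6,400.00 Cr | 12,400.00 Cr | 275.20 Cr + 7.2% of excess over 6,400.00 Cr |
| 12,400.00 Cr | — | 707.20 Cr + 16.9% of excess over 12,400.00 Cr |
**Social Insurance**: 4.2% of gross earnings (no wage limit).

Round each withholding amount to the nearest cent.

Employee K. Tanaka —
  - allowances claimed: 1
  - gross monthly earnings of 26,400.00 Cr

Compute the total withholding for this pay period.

Canton Income Tax: taxable = 26,400.00 Cr − 1×300.00 Cr = 26,100.00 Cr
  707.20 Cr + 16.9% × (26,100.00 Cr − 12,400.00 Cr) = 707.20 Cr + 16.9% × 13,700.00 Cr = 3,022.50 Cr
Social Insurance: 4.2% × 26,400.00 Cr = 1,108.80 Cr
Total: 3,022.50 Cr + 1,108.80 Cr = 4,131.30 Cr

4,131.30 Cr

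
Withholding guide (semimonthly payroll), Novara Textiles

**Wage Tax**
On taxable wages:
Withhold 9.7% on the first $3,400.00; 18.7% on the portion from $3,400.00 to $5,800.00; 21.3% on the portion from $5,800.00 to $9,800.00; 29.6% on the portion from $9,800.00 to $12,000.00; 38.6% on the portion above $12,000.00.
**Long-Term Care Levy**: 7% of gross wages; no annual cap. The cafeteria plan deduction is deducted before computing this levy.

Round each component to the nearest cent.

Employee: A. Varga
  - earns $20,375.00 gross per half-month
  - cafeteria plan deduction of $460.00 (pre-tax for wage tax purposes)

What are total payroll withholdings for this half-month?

Wage Tax: taxable = $20,375.00 − $460.00 = $19,915.00
  $2,281.80 + 38.6% × ($19,915.00 − $12,000.00) = $2,281.80 + 38.6% × $7,915.00 = $5,336.99
Long-Term Care Levy: 7% × $19,915.00 = $1,394.05
Total: $5,336.99 + $1,394.05 = $6,731.04

$6,731.04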